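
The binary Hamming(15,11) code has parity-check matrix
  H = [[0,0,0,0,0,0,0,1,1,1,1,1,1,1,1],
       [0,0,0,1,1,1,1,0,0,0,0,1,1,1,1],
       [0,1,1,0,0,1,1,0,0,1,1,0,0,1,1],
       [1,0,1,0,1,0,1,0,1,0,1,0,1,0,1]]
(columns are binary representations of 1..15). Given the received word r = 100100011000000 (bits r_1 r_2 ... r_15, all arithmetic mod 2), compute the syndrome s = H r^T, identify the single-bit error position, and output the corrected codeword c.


s = (0, 1, 0, 0)^T, error position = 4, corrected codeword c = 100000011000000

Compute s = H r^T mod 2 one row at a time:
  s_1 = 1 + 1 + 0 + 0 + 0 + 0 + 0 + 0 = 2 ≡ 0 (mod 2).
  s_2 = 1 + 0 + 0 + 0 + 0 + 0 + 0 + 0 = 1 ≡ 1 (mod 2).
  s_3 = 0 + 0 + 0 + 0 + 0 + 0 + 0 + 0 = 0 ≡ 0 (mod 2).
  s_4 = 1 + 0 + 0 + 0 + 1 + 0 + 0 + 0 = 2 ≡ 0 (mod 2).
s = (0, 1, 0, 0)^T — this equals column 4 of H (binary 0100), so error is at position 4.
Correct: flip bit 4 of r = 100100011000000 to get c = 100000011000000.


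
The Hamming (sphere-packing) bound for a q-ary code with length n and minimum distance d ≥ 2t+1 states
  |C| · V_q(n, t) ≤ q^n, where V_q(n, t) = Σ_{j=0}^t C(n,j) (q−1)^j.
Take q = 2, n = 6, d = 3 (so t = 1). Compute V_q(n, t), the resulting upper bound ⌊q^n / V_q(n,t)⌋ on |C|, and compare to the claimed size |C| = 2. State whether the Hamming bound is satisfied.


V_q(n, t) = 7, q^n = 64, Hamming bound = 9, |C| = 2 ≤ bound (satisfied).

Step 1: Compute V_q(n, t) = Σ_{j=0}^1 C(n, j) (q−1)^j.
  j = 0: C(6,0)·(1)^0 = 1·1 = 1.
  j = 1: C(6,1)·(1)^1 = 6·1 = 6.
  V_q(n, t) = 1 + 6 = 7.
Step 2: q^n = 2^6 = 64.
Step 3: Hamming bound ⌊q^n / V_q(n,t)⌋ = ⌊64/7⌋ = 9.
Step 4: Compare |C| = 2 to 9: satisfied.
The claimed |C| lies below the Hamming bound.


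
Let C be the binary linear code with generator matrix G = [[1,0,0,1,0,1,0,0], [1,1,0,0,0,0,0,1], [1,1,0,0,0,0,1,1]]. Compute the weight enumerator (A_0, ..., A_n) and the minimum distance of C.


Weight distribution: A_0 = 1, A_1 = 1, A_3 = 2, A_4 = 3, A_5 = 1. Minimum distance d = 1.

Enumerate all 2^3 = 8 messages m ∈ F_2^3.
For each, compute codeword c = mG in F_2^8, then tally its weight.
  m = 000 → c = 00000000, weight = 0.
  m = 100 → c = 10010100, weight = 3.
  m = 010 → c = 11000001, weight = 3.
  m = 110 → c = 01010101, weight = 4.
  m = 001 → c = 11000011, weight = 4.
  m = 101 → c = 01010111, weight = 5.
  m = 011 → c = 00000010, weight = 1.
  m = 111 → c = 10010110, weight = 4.
Tally weights:
  weight 0: 1 codewords.
  weight 1: 1 codewords.
  weight 3: 2 codewords.
  weight 4: 3 codewords.
  weight 5: 1 codewords.
Minimum distance d = smallest w > 0 with A_w > 0 = 1.
Sanity: Σ A_w = 8 = 2^3 = 8 ✓.


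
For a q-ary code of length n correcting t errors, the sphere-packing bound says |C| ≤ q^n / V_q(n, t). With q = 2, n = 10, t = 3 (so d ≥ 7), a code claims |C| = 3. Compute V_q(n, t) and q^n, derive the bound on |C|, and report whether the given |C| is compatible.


V_q(n, t) = 176, q^n = 1024, Hamming bound = 5, |C| = 3 ≤ bound (satisfied).

Step 1: Compute V_q(n, t) = Σ_{j=0}^3 C(n, j) (q−1)^j.
  j = 0: C(10,0)·(1)^0 = 1·1 = 1.
  j = 1: C(10,1)·(1)^1 = 10·1 = 10.
  j = 2: C(10,2)·(1)^2 = 45·1 = 45.
  j = 3: C(10,3)·(1)^3 = 120·1 = 120.
  V_q(n, t) = 1 + 10 + 45 + 120 = 176.
Step 2: q^n = 2^10 = 1024.
Step 3: Hamming bound ⌊q^n / V_q(n,t)⌋ = ⌊1024/176⌋ = 5.
Step 4: Compare |C| = 3 to 5: satisfied.
The claimed |C| lies below the Hamming bound.


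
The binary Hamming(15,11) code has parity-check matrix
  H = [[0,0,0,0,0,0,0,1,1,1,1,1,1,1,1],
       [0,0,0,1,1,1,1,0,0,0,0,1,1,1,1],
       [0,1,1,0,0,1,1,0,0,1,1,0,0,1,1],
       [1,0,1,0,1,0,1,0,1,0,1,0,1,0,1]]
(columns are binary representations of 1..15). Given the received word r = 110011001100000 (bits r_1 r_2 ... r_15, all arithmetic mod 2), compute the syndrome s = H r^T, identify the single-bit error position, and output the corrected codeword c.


s = (0, 0, 1, 1)^T, error position = 3, corrected codeword c = 111011001100000

Compute s = H r^T mod 2 one row at a time:
  s_1 = 0 + 1 + 1 + 0 + 0 + 0 + 0 + 0 = 2 ≡ 0 (mod 2).
  s_2 = 0 + 1 + 1 + 0 + 0 + 0 + 0 + 0 = 2 ≡ 0 (mod 2).
  s_3 = 1 + 0 + 1 + 0 + 1 + 0 + 0 + 0 = 3 ≡ 1 (mod 2).
  s_4 = 1 + 0 + 1 + 0 + 1 + 0 + 0 + 0 = 3 ≡ 1 (mod 2).
s = (0, 0, 1, 1)^T — this equals column 3 of H (binary 0011), so error is at position 3.
Correct: flip bit 3 of r = 110011001100000 to get c = 111011001100000.


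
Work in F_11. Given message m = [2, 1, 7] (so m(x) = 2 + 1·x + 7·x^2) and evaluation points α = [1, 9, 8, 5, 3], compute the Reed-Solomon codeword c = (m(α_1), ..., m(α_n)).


c = [10, 6, 7, 6, 2]

Message polynomial: m(x) = 2 + 1·x + 7·x^2 (mod 11).
For each evaluation point α_i, compute m(α_i) mod 11:
  α_1 = 1: Horner steps 7 → 8 → 10, so m(1) = 10.
  α_2 = 9: Horner steps 7 → 9 → 6, so m(9) = 6.
  α_3 = 8: Horner steps 7 → 2 → 7, so m(8) = 7.
  α_4 = 5: Horner steps 7 → 3 → 6, so m(5) = 6.
  α_5 = 3: Horner steps 7 → 0 → 2, so m(3) = 2.
Codeword c = [10, 6, 7, 6, 2] ∈ F_11^5.


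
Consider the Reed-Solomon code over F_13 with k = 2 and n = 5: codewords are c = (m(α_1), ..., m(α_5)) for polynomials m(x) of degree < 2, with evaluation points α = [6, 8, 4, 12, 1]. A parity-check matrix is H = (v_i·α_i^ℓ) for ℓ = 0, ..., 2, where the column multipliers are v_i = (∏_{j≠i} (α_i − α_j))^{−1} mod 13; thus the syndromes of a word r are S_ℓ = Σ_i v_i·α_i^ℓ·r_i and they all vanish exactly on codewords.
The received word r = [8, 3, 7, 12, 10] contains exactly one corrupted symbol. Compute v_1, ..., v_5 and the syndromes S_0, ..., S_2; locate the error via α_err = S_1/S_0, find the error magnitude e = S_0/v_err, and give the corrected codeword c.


S = (1, 6, 10), error at position 1, error magnitude e = 3, c = [5, 3, 7, 12, 10].

Step 1: column multipliers v_i = (∏_{j≠i}(α_i − α_j))^{−1} mod 13.
  i = 1 (α = 6): (6−8)(6−4)(6−12)(6−1) = (−2)·2·(−6)·5 = 120 ≡ 3, so v_1 = 3^{−1} = 9 (mod 13).
  i = 2 (α = 8): (8−6)(8−4)(8−12)(8−1) = 2·4·(−4)·7 = −224 ≡ 10, so v_2 = 10^{−1} = 4 (mod 13).
  i = 3 (α = 4): (4−6)(4−8)(4−12)(4−1) = (−2)·(−4)·(−8)·3 = −192 ≡ 3, so v_3 = 3^{−1} = 9 (mod 13).
  i = 4 (α = 12): (12−6)(12−8)(12−4)(12−1) = 6·4·8·11 = 2112 ≡ 6, so v_4 = 6^{−1} = 11 (mod 13).
  i = 5 (α = 1): (1−6)(1−8)(1−4)(1−12) = (−5)·(−7)·(−3)·(−11) = 1155 ≡ 11, so v_5 = 11^{−1} = 6 (mod 13).
  v = [9, 4, 9, 11, 6].
Step 2: syndromes of r = [8, 3, 7, 12, 10] (all sums mod 13).
  S_0 = Σ v_i r_i = 9·8 + 4·3 + 9·7 + 11·12 + 6·10 = 339 ≡ 1.
  S_1 = Σ v_i α_i r_i = 9·6·8 + 4·8·3 + 9·4·7 + 11·12·12 + 6·1·10 = 2424 ≡ 6.
  α_i^2 mod 13 = [10, 12, 3, 1, 1].
  S_2 = Σ v_i α_i^2 r_i = 9·10·8 + 4·12·3 + 9·3·7 + 11·1·12 + 6·1·10 = 1245 ≡ 10.
  S = (1, 6, 10) ≠ 0, so r is not a codeword (an error is present).
Step 3: locate the error. For a single error e at position i, S_ℓ = v_i·e·α_i^ℓ, so α_err = S_1/S_0.
  S_0^{−1} = 1^{−1} = 1 (mod 13), so α_err = 6·1 = 6 ≡ 6 = α_1. Error position i = 1.
  Consistency check: S_2/S_1 = 10·11 = 110 ≡ 6 = α_err ✓ (single-error assumption holds).
Step 4: error magnitude e = S_0/v_1 = S_0·∏_{j≠1}(α_1 − α_j) = 1·3 = 3 ≡ 3 (mod 13).
Step 5: correct position 1: c_1 = r_1 − e = 8 − 3 ≡ 5 (mod 13). Hence c = [5, 3, 7, 12, 10].
  Check: interpolating c through the α_i gives m(x) = 11 + 12·x (degree < 2) with m(α_i) = c_i for every i, so c is indeed a codeword.


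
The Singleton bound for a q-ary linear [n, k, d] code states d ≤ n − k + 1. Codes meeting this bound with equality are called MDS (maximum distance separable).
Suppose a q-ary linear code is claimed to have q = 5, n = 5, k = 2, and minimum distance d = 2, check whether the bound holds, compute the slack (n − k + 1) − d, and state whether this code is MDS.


Singleton RHS = n − k + 1 = 4, slack = 2, bound satisfied, not MDS.

Singleton bound: d ≤ n − k + 1.
Here n = 5, k = 2, so n − k + 1 = 4.
Given d = 2, check d ≤ 4: YES.
Slack = (n − k + 1) − d = 2.
The code is NOT MDS (slack = 2 > 0).
Description: the claimed parameters are [5, 2, 2]_5; such a code would be non-MDS.


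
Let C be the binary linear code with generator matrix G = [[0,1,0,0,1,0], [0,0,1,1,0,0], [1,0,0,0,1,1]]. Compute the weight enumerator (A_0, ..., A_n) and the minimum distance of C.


Weight distribution: A_0 = 1, A_2 = 2, A_3 = 2, A_4 = 1, A_5 = 2. Minimum distance d = 2.

Enumerate all 2^3 = 8 messages m ∈ F_2^3.
For each, compute codeword c = mG in F_2^6, then tally its weight.
  m = 000 → c = 000000, weight = 0.
  m = 100 → c = 010010, weight = 2.
  m = 010 → c = 001100, weight = 2.
  m = 110 → c = 011110, weight = 4.
  m = 001 → c = 100011, weight = 3.
  m = 101 → c = 110001, weight = 3.
  m = 011 → c = 101111, weight = 5.
  m = 111 → c = 111101, weight = 5.
Tally weights:
  weight 0: 1 codewords.
  weight 2: 2 codewords.
  weight 3: 2 codewords.
  weight 4: 1 codewords.
  weight 5: 2 codewords.
Minimum distance d = smallest w > 0 with A_w > 0 = 2.
Sanity: Σ A_w = 8 = 2^3 = 8 ✓.


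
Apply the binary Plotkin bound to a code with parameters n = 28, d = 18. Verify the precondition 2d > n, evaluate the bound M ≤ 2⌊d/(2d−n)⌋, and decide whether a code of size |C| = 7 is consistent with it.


Plotkin bound M ≤ 4; given |C| = 7 > bound (violated).

Check applicability: 2d = 36, n = 28.
2d − n = 8 > 0, so Plotkin applies.
Compute d/(2d−n) = 18/8 ≈ 2.2500.
⌊d/(2d−n)⌋ = 2.
Plotkin bound: M ≤ 2·2 = 4.
Given |C| = 7, check: VIOLATED.
This |C| is above the Plotkin bound, so no binary code with n = 28, d = 18 and 7 codewords exists.


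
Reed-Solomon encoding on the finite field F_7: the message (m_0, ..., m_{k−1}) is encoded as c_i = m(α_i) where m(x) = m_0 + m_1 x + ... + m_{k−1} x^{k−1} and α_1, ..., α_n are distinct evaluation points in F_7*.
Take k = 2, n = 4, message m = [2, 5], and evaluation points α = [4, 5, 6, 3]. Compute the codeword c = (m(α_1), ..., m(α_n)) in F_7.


c = [1, 6, 4, 3]

Message polynomial: m(x) = 2 + 5·x (mod 7).
For each evaluation point α_i, compute m(α_i) mod 7:
  α_1 = 4: Horner steps 5 → 1, so m(4) = 1.
  α_2 = 5: Horner steps 5 → 6, so m(5) = 6.
  α_3 = 6: Horner steps 5 → 4, so m(6) = 4.
  α_4 = 3: Horner steps 5 → 3, so m(3) = 3.
Codeword c = [1, 6, 4, 3] ∈ F_7^4.


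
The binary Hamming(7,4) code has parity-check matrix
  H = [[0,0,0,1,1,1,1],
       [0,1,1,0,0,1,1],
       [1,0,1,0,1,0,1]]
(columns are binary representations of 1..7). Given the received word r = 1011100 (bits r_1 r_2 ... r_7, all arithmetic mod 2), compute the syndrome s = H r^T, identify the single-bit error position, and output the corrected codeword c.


s = (0, 1, 1)^T, error position = 3, corrected codeword c = 1001100

Compute s = H r^T mod 2 one row at a time:
  s_1 = 1 + 1 + 0 + 0 = 2 ≡ 0 (mod 2).
  s_2 = 0 + 1 + 0 + 0 = 1 ≡ 1 (mod 2).
  s_3 = 1 + 1 + 1 + 0 = 3 ≡ 1 (mod 2).
s = (0, 1, 1)^T — this equals column 3 of H (binary 011), so error is at position 3.
Correct: flip bit 3 of r = 1011100 to get c = 1001100.


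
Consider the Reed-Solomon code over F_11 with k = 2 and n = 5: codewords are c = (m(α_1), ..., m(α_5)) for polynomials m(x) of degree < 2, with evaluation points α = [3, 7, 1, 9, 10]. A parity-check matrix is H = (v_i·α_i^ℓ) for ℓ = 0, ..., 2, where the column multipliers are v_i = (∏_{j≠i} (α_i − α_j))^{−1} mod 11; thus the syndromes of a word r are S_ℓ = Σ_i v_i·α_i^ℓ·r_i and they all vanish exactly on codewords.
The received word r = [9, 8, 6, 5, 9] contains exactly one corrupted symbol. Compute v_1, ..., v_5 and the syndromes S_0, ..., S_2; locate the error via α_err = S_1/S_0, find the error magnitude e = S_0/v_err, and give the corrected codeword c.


S = (10, 8, 2), error at position 1, error magnitude e = 6, c = [3, 8, 6, 5, 9].

Step 1: column multipliers v_i = (∏_{j≠i}(α_i − α_j))^{−1} mod 11.
  i = 1 (α = 3): (3−7)(3−1)(3−9)(3−10) = (−4)·2·(−6)·(−7) = −336 ≡ 5, so v_1 = 5^{−1} = 9 (mod 11).
  i = 2 (α = 7): (7−3)(7−1)(7−9)(7−10) = 4·6·(−2)·(−3) = 144 ≡ 1, so v_2 = 1^{−1} = 1 (mod 11).
  i = 3 (α = 1): (1−3)(1−7)(1−9)(1−10) = (−2)·(−6)·(−8)·(−9) = 864 ≡ 6, so v_3 = 6^{−1} = 2 (mod 11).
  i = 4 (α = 9): (9−3)(9−7)(9−1)(9−10) = 6·2·8·(−1) = −96 ≡ 3, so v_4 = 3^{−1} = 4 (mod 11).
  i = 5 (α = 10): (10−3)(10−7)(10−1)(10−9) = 7·3·9·1 = 189 ≡ 2, so v_5 = 2^{−1} = 6 (mod 11).
  v = [9, 1, 2, 4, 6].
Step 2: syndromes of r = [9, 8, 6, 5, 9] (all sums mod 11).
  S_0 = Σ v_i r_i = 9·9 + 1·8 + 2·6 + 4·5 + 6·9 = 175 ≡ 10.
  S_1 = Σ v_i α_i r_i = 9·3·9 + 1·7·8 + 2·1·6 + 4·9·5 + 6·10·9 = 1031 ≡ 8.
  α_i^2 mod 11 = [9, 5, 1, 4, 1].
  S_2 = Σ v_i α_i^2 r_i = 9·9·9 + 1·5·8 + 2·1·6 + 4·4·5 + 6·1·9 = 915 ≡ 2.
  S = (10, 8, 2) ≠ 0, so r is not a codeword (an error is present).
Step 3: locate the error. For a single error e at position i, S_ℓ = v_i·e·α_i^ℓ, so α_err = S_1/S_0.
  S_0^{−1} = 10^{−1} = 10 (mod 11), so α_err = 8·10 = 80 ≡ 3 = α_1. Error position i = 1.
  Consistency check: S_2/S_1 = 2·7 = 14 ≡ 3 = α_err ✓ (single-error assumption holds).
Step 4: error magnitude e = S_0/v_1 = S_0·∏_{j≠1}(α_1 − α_j) = 10·5 = 50 ≡ 6 (mod 11).
Step 5: correct position 1: c_1 = r_1 − e = 9 − 6 ≡ 3 (mod 11). Hence c = [3, 8, 6, 5, 9].
  Check: interpolating c through the α_i gives m(x) = 2 + 4·x (degree < 2) with m(α_i) = c_i for every i, so c is indeed a codeword.


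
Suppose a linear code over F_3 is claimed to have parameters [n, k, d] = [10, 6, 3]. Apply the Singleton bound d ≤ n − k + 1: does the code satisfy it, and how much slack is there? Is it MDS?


Singleton RHS = n − k + 1 = 5, slack = 2, bound satisfied, not MDS.

Singleton bound: d ≤ n − k + 1.
Here n = 10, k = 6, so n − k + 1 = 5.
Given d = 3, check d ≤ 5: YES.
Slack = (n − k + 1) − d = 2.
The code is NOT MDS (slack = 2 > 0).
Description: the claimed parameters are [10, 6, 3]_3; such a code would be non-MDS.


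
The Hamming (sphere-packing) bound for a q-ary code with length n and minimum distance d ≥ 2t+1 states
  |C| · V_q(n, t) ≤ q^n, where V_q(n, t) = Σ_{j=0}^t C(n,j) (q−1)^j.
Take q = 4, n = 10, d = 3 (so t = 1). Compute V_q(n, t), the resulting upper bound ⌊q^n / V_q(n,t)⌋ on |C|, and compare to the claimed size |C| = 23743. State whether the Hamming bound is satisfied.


V_q(n, t) = 31, q^n = 1048576, Hamming bound = 33825, |C| = 23743 ≤ bound (satisfied).

Step 1: Compute V_q(n, t) = Σ_{j=0}^1 C(n, j) (q−1)^j.
  j = 0: C(10,0)·(3)^0 = 1·1 = 1.
  j = 1: C(10,1)·(3)^1 = 10·3 = 30.
  V_q(n, t) = 1 + 30 = 31.
Step 2: q^n = 4^10 = 1048576.
Step 3: Hamming bound ⌊q^n / V_q(n,t)⌋ = ⌊1048576/31⌋ = 33825.
Step 4: Compare |C| = 23743 to 33825: satisfied.
The claimed |C| lies below the Hamming bound.


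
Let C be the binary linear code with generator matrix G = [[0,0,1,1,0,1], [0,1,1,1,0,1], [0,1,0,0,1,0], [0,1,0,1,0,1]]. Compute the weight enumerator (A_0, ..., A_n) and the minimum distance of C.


Weight distribution: A_0 = 1, A_1 = 3, A_2 = 4, A_3 = 4, A_4 = 3, A_5 = 1. Minimum distance d = 1.

Enumerate all 2^4 = 16 messages m ∈ F_2^4.
For each, compute codeword c = mG in F_2^6, then tally its weight.
  m = 0000 → c = 000000, weight = 0.
  m = 1000 → c = 001101, weight = 3.
  m = 0100 → c = 011101, weight = 4.
  m = 1100 → c = 010000, weight = 1.
  m = 0010 → c = 010010, weight = 2.
  m = 1010 → c = 011111, weight = 5.
  m = 0110 → c = 001111, weight = 4.
  m = 1110 → c = 000010, weight = 1.
  m = 0001 → c = 010101, weight = 3.
  m = 1001 → c = 011000, weight = 2.
  m = 0101 → c = 001000, weight = 1.
  m = 1101 → c = 000101, weight = 2.
  m = 0011 → c = 000111, weight = 3.
  m = 1011 → c = 001010, weight = 2.
  m = 0111 → c = 011010, weight = 3.
  m = 1111 → c = 010111, weight = 4.
Tally weights:
  weight 0: 1 codewords.
  weight 1: 3 codewords.
  weight 2: 4 codewords.
  weight 3: 4 codewords.
  weight 4: 3 codewords.
  weight 5: 1 codewords.
Minimum distance d = smallest w > 0 with A_w > 0 = 1.
Sanity: Σ A_w = 16 = 2^4 = 16 ✓.


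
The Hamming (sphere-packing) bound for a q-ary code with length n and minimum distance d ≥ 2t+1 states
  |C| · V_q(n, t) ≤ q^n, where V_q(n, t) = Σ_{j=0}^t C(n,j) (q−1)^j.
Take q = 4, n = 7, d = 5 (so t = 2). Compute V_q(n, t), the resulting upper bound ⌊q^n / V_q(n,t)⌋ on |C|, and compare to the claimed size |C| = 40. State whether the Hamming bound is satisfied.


V_q(n, t) = 211, q^n = 16384, Hamming bound = 77, |C| = 40 ≤ bound (satisfied).

Step 1: Compute V_q(n, t) = Σ_{j=0}^2 C(n, j) (q−1)^j.
  j = 0: C(7,0)·(3)^0 = 1·1 = 1.
  j = 1: C(7,1)·(3)^1 = 7·3 = 21.
  j = 2: C(7,2)·(3)^2 = 21·9 = 189.
  V_q(n, t) = 1 + 21 + 189 = 211.
Step 2: q^n = 4^7 = 16384.
Step 3: Hamming bound ⌊q^n / V_q(n,t)⌋ = ⌊16384/211⌋ = 77.
Step 4: Compare |C| = 40 to 77: satisfied.
The claimed |C| lies below the Hamming bound.


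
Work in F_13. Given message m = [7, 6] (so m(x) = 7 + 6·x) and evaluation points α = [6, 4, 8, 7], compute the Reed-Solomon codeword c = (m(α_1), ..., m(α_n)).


c = [4, 5, 3, 10]

Message polynomial: m(x) = 7 + 6·x (mod 13).
For each evaluation point α_i, compute m(α_i) mod 13:
  α_1 = 6: Horner steps 6 → 4, so m(6) = 4.
  α_2 = 4: Horner steps 6 → 5, so m(4) = 5.
  α_3 = 8: Horner steps 6 → 3, so m(8) = 3.
  α_4 = 7: Horner steps 6 → 10, so m(7) = 10.
Codeword c = [4, 5, 3, 10] ∈ F_13^4.


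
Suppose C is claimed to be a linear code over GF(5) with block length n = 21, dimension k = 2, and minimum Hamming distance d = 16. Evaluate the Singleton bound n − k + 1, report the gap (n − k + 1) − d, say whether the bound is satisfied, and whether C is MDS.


Singleton RHS = n − k + 1 = 20, slack = 4, bound satisfied, not MDS.

Singleton bound: d ≤ n − k + 1.
Here n = 21, k = 2, so n − k + 1 = 20.
Given d = 16, check d ≤ 20: YES.
Slack = (n − k + 1) − d = 4.
The code is NOT MDS (slack = 4 > 0).
Description: the claimed parameters are [21, 2, 16]_5; such a code would be non-MDS.


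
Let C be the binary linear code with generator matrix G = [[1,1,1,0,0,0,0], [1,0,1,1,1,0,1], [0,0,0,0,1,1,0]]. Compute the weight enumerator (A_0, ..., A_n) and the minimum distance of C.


Weight distribution: A_0 = 1, A_2 = 1, A_3 = 1, A_4 = 2, A_5 = 3. Minimum distance d = 2.

Enumerate all 2^3 = 8 messages m ∈ F_2^3.
For each, compute codeword c = mG in F_2^7, then tally its weight.
  m = 000 → c = 0000000, weight = 0.
  m = 100 → c = 1110000, weight = 3.
  m = 010 → c = 1011101, weight = 5.
  m = 110 → c = 0101101, weight = 4.
  m = 001 → c = 0000110, weight = 2.
  m = 101 → c = 1110110, weight = 5.
  m = 011 → c = 1011011, weight = 5.
  m = 111 → c = 0101011, weight = 4.
Tally weights:
  weight 0: 1 codewords.
  weight 2: 1 codewords.
  weight 3: 1 codewords.
  weight 4: 2 codewords.
  weight 5: 3 codewords.
Minimum distance d = smallest w > 0 with A_w > 0 = 2.
Sanity: Σ A_w = 8 = 2^3 = 8 ✓.


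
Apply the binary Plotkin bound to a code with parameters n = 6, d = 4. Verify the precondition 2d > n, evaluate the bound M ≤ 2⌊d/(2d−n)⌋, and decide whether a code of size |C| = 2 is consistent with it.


Plotkin bound M ≤ 4; given |C| = 2 ≤ bound (satisfied).

Check applicability: 2d = 8, n = 6.
2d − n = 2 > 0, so Plotkin applies.
Compute d/(2d−n) = 4/2 ≈ 2.0000.
⌊d/(2d−n)⌋ = 2.
Plotkin bound: M ≤ 2·2 = 4.
Given |C| = 2, check: satisfied.
This |C| is below the Plotkin bound.


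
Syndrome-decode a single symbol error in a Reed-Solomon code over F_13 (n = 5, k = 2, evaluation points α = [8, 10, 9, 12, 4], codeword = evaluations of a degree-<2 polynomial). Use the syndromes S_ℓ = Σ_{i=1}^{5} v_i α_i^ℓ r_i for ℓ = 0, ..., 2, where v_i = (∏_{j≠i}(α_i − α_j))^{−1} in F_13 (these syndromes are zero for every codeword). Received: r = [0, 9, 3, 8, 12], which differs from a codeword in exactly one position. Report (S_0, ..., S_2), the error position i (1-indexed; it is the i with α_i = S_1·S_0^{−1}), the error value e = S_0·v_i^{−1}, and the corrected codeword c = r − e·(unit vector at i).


S = (6, 9, 7), error at position 1, error magnitude e = 3, c = [10, 9, 3, 8, 12].

Step 1: column multipliers v_i = (∏_{j≠i}(α_i − α_j))^{−1} mod 13.
  i = 1 (α = 8): (8−10)(8−9)(8−12)(8−4) = (−2)·(−1)·(−4)·4 = −32 ≡ 7, so v_1 = 7^{−1} = 2 (mod 13).
  i = 2 (α = 10): (10−8)(10−9)(10−12)(10−4) = 2·1·(−2)·6 = −24 ≡ 2, so v_2 = 2^{−1} = 7 (mod 13).
  i = 3 (α = 9): (9−8)(9−10)(9−12)(9−4) = 1·(−1)·(−3)·5 = 15 ≡ 2, so v_3 = 2^{−1} = 7 (mod 13).
  i = 4 (α = 12): (12−8)(12−10)(12−9)(12−4) = 4·2·3·8 = 192 ≡ 10, so v_4 = 10^{−1} = 4 (mod 13).
  i = 5 (α = 4): (4−8)(4−10)(4−9)(4−12) = (−4)·(−6)·(−5)·(−8) = 960 ≡ 11, so v_5 = 11^{−1} = 6 (mod 13).
  v = [2, 7, 7, 4, 6].
Step 2: syndromes of r = [0, 9, 3, 8, 12] (all sums mod 13).
  S_0 = Σ v_i r_i = 2·0 + 7·9 + 7·3 + 4·8 + 6·12 = 188 ≡ 6.
  S_1 = Σ v_i α_i r_i = 2·8·0 + 7·10·9 + 7·9·3 + 4·12·8 + 6·4·12 = 1491 ≡ 9.
  α_i^2 mod 13 = [12, 9, 3, 1, 3].
  S_2 = Σ v_i α_i^2 r_i = 2·12·0 + 7·9·9 + 7·3·3 + 4·1·8 + 6·3·12 = 878 ≡ 7.
  S = (6, 9, 7) ≠ 0, so r is not a codeword (an error is present).
Step 3: locate the error. For a single error e at position i, S_ℓ = v_i·e·α_i^ℓ, so α_err = S_1/S_0.
  S_0^{−1} = 6^{−1} = 11 (mod 13), so α_err = 9·11 = 99 ≡ 8 = α_1. Error position i = 1.
  Consistency check: S_2/S_1 = 7·3 = 21 ≡ 8 = α_err ✓ (single-error assumption holds).
Step 4: error magnitude e = S_0/v_1 = S_0·∏_{j≠1}(α_1 − α_j) = 6·7 = 42 ≡ 3 (mod 13).
Step 5: correct position 1: c_1 = r_1 − e = 0 − 3 ≡ 10 (mod 13). Hence c = [10, 9, 3, 8, 12].
  Check: interpolating c through the α_i gives m(x) = 1 + 6·x (degree < 2) with m(α_i) = c_i for every i, so c is indeed a codeword.


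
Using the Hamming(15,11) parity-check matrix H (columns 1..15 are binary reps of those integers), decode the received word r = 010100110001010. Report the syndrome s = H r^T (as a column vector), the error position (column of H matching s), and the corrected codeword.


s = (1, 0, 1, 1)^T, error position = 11, corrected codeword c = 010100110011010

Compute s = H r^T mod 2 one row at a time:
  s_1 = 1 + 0 + 0 + 0 + 1 + 0 + 1 + 0 = 3 ≡ 1 (mod 2).
  s_2 = 1 + 0 + 0 + 1 + 1 + 0 + 1 + 0 = 4 ≡ 0 (mod 2).
  s_3 = 1 + 0 + 0 + 1 + 0 + 0 + 1 + 0 = 3 ≡ 1 (mod 2).
  s_4 = 0 + 0 + 0 + 1 + 0 + 0 + 0 + 0 = 1 ≡ 1 (mod 2).
s = (1, 0, 1, 1)^T — this equals column 11 of H (binary 1011), so error is at position 11.
Correct: flip bit 11 of r = 010100110001010 to get c = 010100110011010.


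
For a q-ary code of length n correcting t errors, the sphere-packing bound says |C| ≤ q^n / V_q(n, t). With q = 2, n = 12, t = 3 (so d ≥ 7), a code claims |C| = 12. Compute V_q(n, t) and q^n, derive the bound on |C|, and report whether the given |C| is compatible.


V_q(n, t) = 299, q^n = 4096, Hamming bound = 13, |C| = 12 ≤ bound (satisfied).

Step 1: Compute V_q(n, t) = Σ_{j=0}^3 C(n, j) (q−1)^j.
  j = 0: C(12,0)·(1)^0 = 1·1 = 1.
  j = 1: C(12,1)·(1)^1 = 12·1 = 12.
  j = 2: C(12,2)·(1)^2 = 66·1 = 66.
  j = 3: C(12,3)·(1)^3 = 220·1 = 220.
  V_q(n, t) = 1 + 12 + 66 + 220 = 299.
Step 2: q^n = 2^12 = 4096.
Step 3: Hamming bound ⌊q^n / V_q(n,t)⌋ = ⌊4096/299⌋ = 13.
Step 4: Compare |C| = 12 to 13: satisfied.
The claimed |C| lies below the Hamming bound.


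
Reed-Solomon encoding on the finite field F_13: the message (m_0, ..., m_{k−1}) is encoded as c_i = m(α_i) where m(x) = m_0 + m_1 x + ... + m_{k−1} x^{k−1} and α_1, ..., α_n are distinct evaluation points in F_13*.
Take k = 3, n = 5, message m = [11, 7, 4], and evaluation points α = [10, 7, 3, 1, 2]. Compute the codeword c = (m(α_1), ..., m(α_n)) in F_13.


c = [0, 9, 3, 9, 2]

Message polynomial: m(x) = 11 + 7·x + 4·x^2 (mod 13).
For each evaluation point α_i, compute m(α_i) mod 13:
  α_1 = 10: Horner steps 4 → 8 → 0, so m(10) = 0.
  α_2 = 7: Horner steps 4 → 9 → 9, so m(7) = 9.
  α_3 = 3: Horner steps 4 → 6 → 3, so m(3) = 3.
  α_4 = 1: Horner steps 4 → 11 → 9, so m(1) = 9.
  α_5 = 2: Horner steps 4 → 2 → 2, so m(2) = 2.
Codeword c = [0, 9, 3, 9, 2] ∈ F_13^5.


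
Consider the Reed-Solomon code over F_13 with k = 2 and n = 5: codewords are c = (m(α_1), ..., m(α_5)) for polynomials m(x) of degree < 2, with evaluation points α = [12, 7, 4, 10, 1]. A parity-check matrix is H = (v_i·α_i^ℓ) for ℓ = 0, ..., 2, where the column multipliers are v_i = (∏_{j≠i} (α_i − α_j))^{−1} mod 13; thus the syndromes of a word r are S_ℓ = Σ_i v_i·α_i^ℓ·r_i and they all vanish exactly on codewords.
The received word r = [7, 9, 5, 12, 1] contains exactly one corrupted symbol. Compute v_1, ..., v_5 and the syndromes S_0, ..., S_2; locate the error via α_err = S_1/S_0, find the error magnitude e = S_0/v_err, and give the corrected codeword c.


S = (12, 3, 4), error at position 4, error magnitude e = 12, c = [7, 9, 5, 0, 1].

Step 1: column multipliers v_i = (∏_{j≠i}(α_i − α_j))^{−1} mod 13.
  i = 1 (α = 12): (12−7)(12−4)(12−10)(12−1) = 5·8·2·11 = 880 ≡ 9, so v_1 = 9^{−1} = 3 (mod 13).
  i = 2 (α = 7): (7−12)(7−4)(7−10)(7−1) = (−5)·3·(−3)·6 = 270 ≡ 10, so v_2 = 10^{−1} = 4 (mod 13).
  i = 3 (α = 4): (4−12)(4−7)(4−10)(4−1) = (−8)·(−3)·(−6)·3 = −432 ≡ 10, so v_3 = 10^{−1} = 4 (mod 13).
  i = 4 (α = 10): (10−12)(10−7)(10−4)(10−1) = (−2)·3·6·9 = −324 ≡ 1, so v_4 = 1^{−1} = 1 (mod 13).
  i = 5 (α = 1): (1−12)(1−7)(1−4)(1−10) = (−11)·(−6)·(−3)·(−9) = 1782 ≡ 1, so v_5 = 1^{−1} = 1 (mod 13).
  v = [3, 4, 4, 1, 1].
Step 2: syndromes of r = [7, 9, 5, 12, 1] (all sums mod 13).
  S_0 = Σ v_i r_i = 3·7 + 4·9 + 4·5 + 1·12 + 1·1 = 90 ≡ 12.
  S_1 = Σ v_i α_i r_i = 3·12·7 + 4·7·9 + 4·4·5 + 1·10·12 + 1·1·1 = 705 ≡ 3.
  α_i^2 mod 13 = [1, 10, 3, 9, 1].
  S_2 = Σ v_i α_i^2 r_i = 3·1·7 + 4·10·9 + 4·3·5 + 1·9·12 + 1·1·1 = 550 ≡ 4.
  S = (12, 3, 4) ≠ 0, so r is not a codeword (an error is present).
Step 3: locate the error. For a single error e at position i, S_ℓ = v_i·e·α_i^ℓ, so α_err = S_1/S_0.
  S_0^{−1} = 12^{−1} = 12 (mod 13), so α_err = 3·12 = 36 ≡ 10 = α_4. Error position i = 4.
  Consistency check: S_2/S_1 = 4·9 = 36 ≡ 10 = α_err ✓ (single-error assumption holds).
Step 4: error magnitude e = S_0/v_4 = S_0·∏_{j≠4}(α_4 − α_j) = 12·1 = 12 ≡ 12 (mod 13).
Step 5: correct position 4: c_4 = r_4 − e = 12 − 12 ≡ 0 (mod 13). Hence c = [7, 9, 5, 0, 1].
  Check: interpolating c through the α_i gives m(x) = 4 + 10·x (degree < 2) with m(α_i) = c_i for every i, so c is indeed a codeword.


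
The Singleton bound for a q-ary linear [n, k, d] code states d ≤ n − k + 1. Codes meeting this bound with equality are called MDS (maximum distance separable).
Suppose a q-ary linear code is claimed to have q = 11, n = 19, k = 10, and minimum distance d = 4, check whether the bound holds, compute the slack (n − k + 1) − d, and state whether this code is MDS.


Singleton RHS = n − k + 1 = 10, slack = 6, bound satisfied, not MDS.

Singleton bound: d ≤ n − k + 1.
Here n = 19, k = 10, so n − k + 1 = 10.
Given d = 4, check d ≤ 10: YES.
Slack = (n − k + 1) − d = 6.
The code is NOT MDS (slack = 6 > 0).
Description: the claimed parameters are [19, 10, 4]_11; such a code would be non-MDS.


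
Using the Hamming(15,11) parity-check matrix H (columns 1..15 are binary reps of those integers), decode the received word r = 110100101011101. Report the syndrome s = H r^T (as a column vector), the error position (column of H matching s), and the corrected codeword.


s = (1, 1, 0, 0)^T, error position = 12, corrected codeword c = 110100101010101

Compute s = H r^T mod 2 one row at a time:
  s_1 = 0 + 1 + 0 + 1 + 1 + 1 + 0 + 1 = 5 ≡ 1 (mod 2).
  s_2 = 1 + 0 + 0 + 1 + 1 + 1 + 0 + 1 = 5 ≡ 1 (mod 2).
  s_3 = 1 + 0 + 0 + 1 + 0 + 1 + 0 + 1 = 4 ≡ 0 (mod 2).
  s_4 = 1 + 0 + 0 + 1 + 1 + 1 + 1 + 1 = 6 ≡ 0 (mod 2).
s = (1, 1, 0, 0)^T — this equals column 12 of H (binary 1100), so error is at position 12.
Correct: flip bit 12 of r = 110100101011101 to get c = 110100101010101.


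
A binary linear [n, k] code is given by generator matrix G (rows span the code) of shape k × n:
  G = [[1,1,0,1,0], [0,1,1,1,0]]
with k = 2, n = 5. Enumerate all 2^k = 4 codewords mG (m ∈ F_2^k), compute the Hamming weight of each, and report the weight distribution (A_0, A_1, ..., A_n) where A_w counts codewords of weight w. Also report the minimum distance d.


Weight distribution: A_0 = 1, A_2 = 1, A_3 = 2. Minimum distance d = 2.

Enumerate all 2^2 = 4 messages m ∈ F_2^2.
For each, compute codeword c = mG in F_2^5, then tally its weight.
  m = 00 → c = 00000, weight = 0.
  m = 10 → c = 11010, weight = 3.
  m = 01 → c = 01110, weight = 3.
  m = 11 → c = 10100, weight = 2.
Tally weights:
  weight 0: 1 codewords.
  weight 2: 1 codewords.
  weight 3: 2 codewords.
Minimum distance d = smallest w > 0 with A_w > 0 = 2.
Sanity: Σ A_w = 4 = 2^2 = 4 ✓.


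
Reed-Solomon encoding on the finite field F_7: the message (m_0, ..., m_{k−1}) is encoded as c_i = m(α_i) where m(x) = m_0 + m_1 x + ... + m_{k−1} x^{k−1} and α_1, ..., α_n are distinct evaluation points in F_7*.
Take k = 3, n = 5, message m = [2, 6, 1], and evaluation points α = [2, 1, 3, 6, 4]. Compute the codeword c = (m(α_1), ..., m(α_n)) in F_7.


c = [4, 2, 1, 4, 0]

Message polynomial: m(x) = 2 + 6·x + 1·x^2 (mod 7).
For each evaluation point α_i, compute m(α_i) mod 7:
  α_1 = 2: Horner steps 1 → 1 → 4, so m(2) = 4.
  α_2 = 1: Horner steps 1 → 0 → 2, so m(1) = 2.
  α_3 = 3: Horner steps 1 → 2 → 1, so m(3) = 1.
  α_4 = 6: Horner steps 1 → 5 → 4, so m(6) = 4.
  α_5 = 4: Horner steps 1 → 3 → 0, so m(4) = 0.
Codeword c = [4, 2, 1, 4, 0] ∈ F_7^5.


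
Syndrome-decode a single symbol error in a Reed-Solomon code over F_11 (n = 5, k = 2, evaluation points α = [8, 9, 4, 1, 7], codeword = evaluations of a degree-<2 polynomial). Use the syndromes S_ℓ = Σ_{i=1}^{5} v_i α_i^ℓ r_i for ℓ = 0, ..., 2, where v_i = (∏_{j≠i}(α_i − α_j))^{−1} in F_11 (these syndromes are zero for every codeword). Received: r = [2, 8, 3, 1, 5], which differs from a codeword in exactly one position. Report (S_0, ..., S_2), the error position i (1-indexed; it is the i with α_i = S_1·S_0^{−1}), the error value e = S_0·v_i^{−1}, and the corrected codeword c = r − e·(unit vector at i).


S = (3, 5, 1), error at position 2, error magnitude e = 9, c = [2, 10, 3, 1, 5].

Step 1: column multipliers v_i = (∏_{j≠i}(α_i − α_j))^{−1} mod 11.
  i = 1 (α = 8): (8−9)(8−4)(8−1)(8−7) = (−1)·4·7·1 = −28 ≡ 5, so v_1 = 5^{−1} = 9 (mod 11).
  i = 2 (α = 9): (9−8)(9−4)(9−1)(9−7) = 1·5·8·2 = 80 ≡ 3, so v_2 = 3^{−1} = 4 (mod 11).
  i = 3 (α = 4): (4−8)(4−9)(4−1)(4−7) = (−4)·(−5)·3·(−3) = −180 ≡ 7, so v_3 = 7^{−1} = 8 (mod 11).
  i = 4 (α = 1): (1−8)(1−9)(1−4)(1−7) = (−7)·(−8)·(−3)·(−6) = 1008 ≡ 7, so v_4 = 7^{−1} = 8 (mod 11).
  i = 5 (α = 7): (7−8)(7−9)(7−4)(7−1) = (−1)·(−2)·3·6 = 36 ≡ 3, so v_5 = 3^{−1} = 4 (mod 11).
  v = [9, 4, 8, 8, 4].
Step 2: syndromes of r = [2, 8, 3, 1, 5] (all sums mod 11).
  S_0 = Σ v_i r_i = 9·2 + 4·8 + 8·3 + 8·1 + 4·5 = 102 ≡ 3.
  S_1 = Σ v_i α_i r_i = 9·8·2 + 4·9·8 + 8·4·3 + 8·1·1 + 4·7·5 = 676 ≡ 5.
  α_i^2 mod 11 = [9, 4, 5, 1, 5].
  S_2 = Σ v_i α_i^2 r_i = 9·9·2 + 4·4·8 + 8·5·3 + 8·1·1 + 4·5·5 = 518 ≡ 1.
  S = (3, 5, 1) ≠ 0, so r is not a codeword (an error is present).
Step 3: locate the error. For a single error e at position i, S_ℓ = v_i·e·α_i^ℓ, so α_err = S_1/S_0.
  S_0^{−1} = 3^{−1} = 4 (mod 11), so α_err = 5·4 = 20 ≡ 9 = α_2. Error position i = 2.
  Consistency check: S_2/S_1 = 1·9 = 9 ≡ 9 = α_err ✓ (single-error assumption holds).
Step 4: error magnitude e = S_0/v_2 = S_0·∏_{j≠2}(α_2 − α_j) = 3·3 = 9 ≡ 9 (mod 11).
Step 5: correct position 2: c_2 = r_2 − e = 8 − 9 ≡ 10 (mod 11). Hence c = [2, 10, 3, 1, 5].
  Check: interpolating c through the α_i gives m(x) = 4 + 8·x (degree < 2) with m(α_i) = c_i for every i, so c is indeed a codeword.


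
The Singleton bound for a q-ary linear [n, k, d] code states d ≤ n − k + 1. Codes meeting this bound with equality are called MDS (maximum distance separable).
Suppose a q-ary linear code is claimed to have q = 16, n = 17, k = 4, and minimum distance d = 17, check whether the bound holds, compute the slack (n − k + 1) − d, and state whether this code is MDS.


Singleton RHS = n − k + 1 = 14, slack = -3, bound violated (no such code; not MDS).

Singleton bound: d ≤ n − k + 1.
Here n = 17, k = 4, so n − k + 1 = 14.
Given d = 17, check d ≤ 14: NO.
Slack = (n − k + 1) − d = -3.
The slack is negative: d = 17 exceeds n − k + 1 = 14 by 3, so the Singleton bound is violated and no linear [17, 4, 17]_16 code can exist. In particular it is not MDS (MDS requires d = n − k + 1 exactly).
Description: the claimed parameters are [17, 4, 17]_16; such a code would be impossible (violates the Singleton bound).


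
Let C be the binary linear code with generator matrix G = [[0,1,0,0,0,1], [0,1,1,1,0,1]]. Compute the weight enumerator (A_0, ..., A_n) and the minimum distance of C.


Weight distribution: A_0 = 1, A_2 = 2, A_4 = 1. Minimum distance d = 2.

Enumerate all 2^2 = 4 messages m ∈ F_2^2.
For each, compute codeword c = mG in F_2^6, then tally its weight.
  m = 00 → c = 000000, weight = 0.
  m = 10 → c = 010001, weight = 2.
  m = 01 → c = 011101, weight = 4.
  m = 11 → c = 001100, weight = 2.
Tally weights:
  weight 0: 1 codewords.
  weight 2: 2 codewords.
  weight 4: 1 codewords.
Minimum distance d = smallest w > 0 with A_w > 0 = 2.
Sanity: Σ A_w = 4 = 2^2 = 4 ✓.


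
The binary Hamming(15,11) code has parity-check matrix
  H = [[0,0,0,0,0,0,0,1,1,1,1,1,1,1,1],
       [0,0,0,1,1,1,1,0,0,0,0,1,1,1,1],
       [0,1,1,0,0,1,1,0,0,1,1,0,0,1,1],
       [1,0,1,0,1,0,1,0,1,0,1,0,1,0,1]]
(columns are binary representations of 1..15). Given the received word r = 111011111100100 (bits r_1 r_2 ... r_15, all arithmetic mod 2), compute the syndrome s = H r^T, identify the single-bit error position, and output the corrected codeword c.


s = (0, 0, 1, 0)^T, error position = 2, corrected codeword c = 101011111100100

Compute s = H r^T mod 2 one row at a time:
  s_1 = 1 + 1 + 1 + 0 + 0 + 1 + 0 + 0 = 4 ≡ 0 (mod 2).
  s_2 = 0 + 1 + 1 + 1 + 0 + 1 + 0 + 0 = 4 ≡ 0 (mod 2).
  s_3 = 1 + 1 + 1 + 1 + 1 + 0 + 0 + 0 = 5 ≡ 1 (mod 2).
  s_4 = 1 + 1 + 1 + 1 + 1 + 0 + 1 + 0 = 6 ≡ 0 (mod 2).
s = (0, 0, 1, 0)^T — this equals column 2 of H (binary 0010), so error is at position 2.
Correct: flip bit 2 of r = 111011111100100 to get c = 101011111100100.


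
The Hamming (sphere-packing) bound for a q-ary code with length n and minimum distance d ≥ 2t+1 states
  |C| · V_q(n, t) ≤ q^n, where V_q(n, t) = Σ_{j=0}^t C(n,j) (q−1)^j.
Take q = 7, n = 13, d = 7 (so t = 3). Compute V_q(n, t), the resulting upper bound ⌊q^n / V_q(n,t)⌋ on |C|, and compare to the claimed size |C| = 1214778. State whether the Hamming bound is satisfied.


V_q(n, t) = 64663, q^n = 96889010407, Hamming bound = 1498368, |C| = 1214778 ≤ bound (satisfied).

Step 1: Compute V_q(n, t) = Σ_{j=0}^3 C(n, j) (q−1)^j.
  j = 0: C(13,0)·(6)^0 = 1·1 = 1.
  j = 1: C(13,1)·(6)^1 = 13·6 = 78.
  j = 2: C(13,2)·(6)^2 = 78·36 = 2808.
  j = 3: C(13,3)·(6)^3 = 286·216 = 61776.
  V_q(n, t) = 1 + 78 + 2808 + 61776 = 64663.
Step 2: q^n = 7^13 = 96889010407.
Step 3: Hamming bound ⌊q^n / V_q(n,t)⌋ = ⌊96889010407/64663⌋ = 1498368.
Step 4: Compare |C| = 1214778 to 1498368: satisfied.
The claimed |C| lies below the Hamming bound.


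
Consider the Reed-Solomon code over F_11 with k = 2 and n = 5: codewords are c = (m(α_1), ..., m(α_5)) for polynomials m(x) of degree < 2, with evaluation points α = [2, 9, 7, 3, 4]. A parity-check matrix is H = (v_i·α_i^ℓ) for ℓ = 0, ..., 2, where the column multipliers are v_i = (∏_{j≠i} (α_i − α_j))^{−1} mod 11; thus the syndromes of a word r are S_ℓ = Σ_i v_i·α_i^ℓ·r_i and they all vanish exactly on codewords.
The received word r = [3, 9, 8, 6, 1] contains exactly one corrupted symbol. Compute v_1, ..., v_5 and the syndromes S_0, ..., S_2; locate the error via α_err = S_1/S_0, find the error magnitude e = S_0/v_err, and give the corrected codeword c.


S = (9, 7, 3), error at position 1, error magnitude e = 3, c = [0, 9, 8, 6, 1].

Step 1: column multipliers v_i = (∏_{j≠i}(α_i − α_j))^{−1} mod 11.
  i = 1 (α = 2): (2−9)(2−7)(2−3)(2−4) = (−7)·(−5)·(−1)·(−2) = 70 ≡ 4, so v_1 = 4^{−1} = 3 (mod 11).
  i = 2 (α = 9): (9−2)(9−7)(9−3)(9−4) = 7·2·6·5 = 420 ≡ 2, so v_2 = 2^{−1} = 6 (mod 11).
  i = 3 (α = 7): (7−2)(7−9)(7−3)(7−4) = 5·(−2)·4·3 = −120 ≡ 1, so v_3 = 1^{−1} = 1 (mod 11).
  i = 4 (α = 3): (3−2)(3−9)(3−7)(3−4) = 1·(−6)·(−4)·(−1) = −24 ≡ 9, so v_4 = 9^{−1} = 5 (mod 11).
  i = 5 (α = 4): (4−2)(4−9)(4−7)(4−3) = 2·(−5)·(−3)·1 = 30 ≡ 8, so v_5 = 8^{−1} = 7 (mod 11).
  v = [3, 6, 1, 5, 7].
Step 2: syndromes of r = [3, 9, 8, 6, 1] (all sums mod 11).
  S_0 = Σ v_i r_i = 3·3 + 6·9 + 1·8 + 5·6 + 7·1 = 108 ≡ 9.
  S_1 = Σ v_i α_i r_i = 3·2·3 + 6·9·9 + 1·7·8 + 5·3·6 + 7·4·1 = 678 ≡ 7.
  α_i^2 mod 11 = [4, 4, 5, 9, 5].
  S_2 = Σ v_i α_i^2 r_i = 3·4·3 + 6·4·9 + 1·5·8 + 5·9·6 + 7·5·1 = 597 ≡ 3.
  S = (9, 7, 3) ≠ 0, so r is not a codeword (an error is present).
Step 3: locate the error. For a single error e at position i, S_ℓ = v_i·e·α_i^ℓ, so α_err = S_1/S_0.
  S_0^{−1} = 9^{−1} = 5 (mod 11), so α_err = 7·5 = 35 ≡ 2 = α_1. Error position i = 1.
  Consistency check: S_2/S_1 = 3·8 = 24 ≡ 2 = α_err ✓ (single-error assumption holds).
Step 4: error magnitude e = S_0/v_1 = S_0·∏_{j≠1}(α_1 − α_j) = 9·4 = 36 ≡ 3 (mod 11).
Step 5: correct position 1: c_1 = r_1 − e = 3 − 3 ≡ 0 (mod 11). Hence c = [0, 9, 8, 6, 1].
  Check: interpolating c through the α_i gives m(x) = 10 + 6·x (degree < 2) with m(α_i) = c_i for every i, so c is indeed a codeword.


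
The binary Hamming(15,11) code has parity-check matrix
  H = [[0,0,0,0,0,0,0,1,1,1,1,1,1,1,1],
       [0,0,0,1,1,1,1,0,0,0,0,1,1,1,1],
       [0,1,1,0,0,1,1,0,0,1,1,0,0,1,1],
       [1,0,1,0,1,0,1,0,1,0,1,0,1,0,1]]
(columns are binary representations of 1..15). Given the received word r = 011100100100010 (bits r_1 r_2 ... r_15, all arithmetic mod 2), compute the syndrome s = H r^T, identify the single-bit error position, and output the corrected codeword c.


s = (0, 1, 1, 0)^T, error position = 6, corrected codeword c = 011101100100010

Compute s = H r^T mod 2 one row at a time:
  s_1 = 0 + 0 + 1 + 0 + 0 + 0 + 1 + 0 = 2 ≡ 0 (mod 2).
  s_2 = 1 + 0 + 0 + 1 + 0 + 0 + 1 + 0 = 3 ≡ 1 (mod 2).
  s_3 = 1 + 1 + 0 + 1 + 1 + 0 + 1 + 0 = 5 ≡ 1 (mod 2).
  s_4 = 0 + 1 + 0 + 1 + 0 + 0 + 0 + 0 = 2 ≡ 0 (mod 2).
s = (0, 1, 1, 0)^T — this equals column 6 of H (binary 0110), so error is at position 6.
Correct: flip bit 6 of r = 011100100100010 to get c = 011101100100010.


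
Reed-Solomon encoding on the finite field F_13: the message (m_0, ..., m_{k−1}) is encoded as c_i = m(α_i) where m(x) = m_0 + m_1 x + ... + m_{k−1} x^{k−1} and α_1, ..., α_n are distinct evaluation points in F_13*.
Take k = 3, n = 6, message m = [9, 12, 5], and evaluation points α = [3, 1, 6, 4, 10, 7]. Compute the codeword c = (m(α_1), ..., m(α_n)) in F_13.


c = [12, 0, 1, 7, 5, 0]

Message polynomial: m(x) = 9 + 12·x + 5·x^2 (mod 13).
For each evaluation point α_i, compute m(α_i) mod 13:
  α_1 = 3: Horner steps 5 → 1 → 12, so m(3) = 12.
  α_2 = 1: Horner steps 5 → 4 → 0, so m(1) = 0.
  α_3 = 6: Horner steps 5 → 3 → 1, so m(6) = 1.
  α_4 = 4: Horner steps 5 → 6 → 7, so m(4) = 7.
  α_5 = 10: Horner steps 5 → 10 → 5, so m(10) = 5.
  α_6 = 7: Horner steps 5 → 8 → 0, so m(7) = 0.
Codeword c = [12, 0, 1, 7, 5, 0] ∈ F_13^6.
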